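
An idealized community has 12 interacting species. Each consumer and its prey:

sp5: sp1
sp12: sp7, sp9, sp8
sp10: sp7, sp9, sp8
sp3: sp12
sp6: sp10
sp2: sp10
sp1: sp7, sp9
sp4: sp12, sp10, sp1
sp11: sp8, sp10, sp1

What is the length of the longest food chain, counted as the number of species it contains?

One longest chain: sp7 → sp12 → sp4.
It has 3 species and 2 links.

3 species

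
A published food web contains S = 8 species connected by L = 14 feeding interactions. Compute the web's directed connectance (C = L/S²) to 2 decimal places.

C = 0.22

The web has S = 8 species and L = 14 feeding links.
C = L / S² = 14 / 64 = 0.2188 ≈ 0.22.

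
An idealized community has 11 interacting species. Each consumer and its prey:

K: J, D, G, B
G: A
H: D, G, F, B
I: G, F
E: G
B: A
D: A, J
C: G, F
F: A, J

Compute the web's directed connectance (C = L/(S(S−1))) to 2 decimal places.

C = 0.17

The web has S = 11 species and L = 19 feeding links.
C = L / (S(S−1)) = 19 / 110 = 0.1727 ≈ 0.17.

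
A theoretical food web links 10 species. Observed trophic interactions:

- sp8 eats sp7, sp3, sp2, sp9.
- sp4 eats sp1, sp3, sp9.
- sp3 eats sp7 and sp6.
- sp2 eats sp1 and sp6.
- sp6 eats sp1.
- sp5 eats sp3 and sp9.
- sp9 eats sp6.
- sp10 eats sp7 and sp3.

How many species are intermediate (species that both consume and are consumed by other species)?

4

Intermediate species (has both prey and predators): sp6, sp2, sp3, sp9.
Count: 4.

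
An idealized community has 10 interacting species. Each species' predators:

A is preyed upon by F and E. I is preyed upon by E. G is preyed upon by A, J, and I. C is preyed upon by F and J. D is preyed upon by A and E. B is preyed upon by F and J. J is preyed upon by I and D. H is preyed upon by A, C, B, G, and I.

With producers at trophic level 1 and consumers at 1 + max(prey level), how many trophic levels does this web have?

6

Producers (level 1): H.
H → B → J → D → A → F gives F level 6.
No species has a prey at level 6, so no species reaches level 7.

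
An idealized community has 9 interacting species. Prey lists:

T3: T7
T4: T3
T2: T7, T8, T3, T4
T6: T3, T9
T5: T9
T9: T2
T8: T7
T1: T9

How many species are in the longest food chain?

One longest chain: T7 → T3 → T4 → T2 → T9 → T6.
It has 6 species and 5 links.

6 species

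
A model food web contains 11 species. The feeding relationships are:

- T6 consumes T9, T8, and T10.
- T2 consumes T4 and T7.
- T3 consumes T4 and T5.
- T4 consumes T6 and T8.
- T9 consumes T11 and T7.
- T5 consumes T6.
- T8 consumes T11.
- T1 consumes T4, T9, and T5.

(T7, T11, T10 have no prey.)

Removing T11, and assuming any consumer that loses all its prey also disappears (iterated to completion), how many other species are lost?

Remove T11.
Round 1: T8 (all prey gone) → extinct.
No further losses. Total secondary extinctions: 1.

1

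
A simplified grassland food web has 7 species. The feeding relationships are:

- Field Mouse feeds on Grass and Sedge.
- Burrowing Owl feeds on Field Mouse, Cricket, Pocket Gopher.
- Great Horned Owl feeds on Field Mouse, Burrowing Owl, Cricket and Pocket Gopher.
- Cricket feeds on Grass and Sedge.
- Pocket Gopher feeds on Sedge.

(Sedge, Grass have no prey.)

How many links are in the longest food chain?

One longest chain: Sedge → Cricket → Burrowing Owl → Great Horned Owl.
It has 4 species and 3 links.

3 links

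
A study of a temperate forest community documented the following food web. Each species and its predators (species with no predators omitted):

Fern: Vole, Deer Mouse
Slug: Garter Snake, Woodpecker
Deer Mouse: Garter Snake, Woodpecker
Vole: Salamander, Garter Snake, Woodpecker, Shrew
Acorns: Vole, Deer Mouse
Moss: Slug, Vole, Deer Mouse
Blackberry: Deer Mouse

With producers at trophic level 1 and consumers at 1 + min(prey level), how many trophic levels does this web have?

3

Producers (level 1): Acorns, Fern, Moss, Blackberry.
Following each consumer down to its lowest-level prey: Moss → Slug → Garter Snake (levels 1 through 3).
All prey of Garter Snake (Slug 2, Vole 2, Deer Mouse 2) are at level 2 or above, so Garter Snake is at level 1 + 2 = 3.
Every consumer has at least one prey at level 2 or below, so none exceeds level 3.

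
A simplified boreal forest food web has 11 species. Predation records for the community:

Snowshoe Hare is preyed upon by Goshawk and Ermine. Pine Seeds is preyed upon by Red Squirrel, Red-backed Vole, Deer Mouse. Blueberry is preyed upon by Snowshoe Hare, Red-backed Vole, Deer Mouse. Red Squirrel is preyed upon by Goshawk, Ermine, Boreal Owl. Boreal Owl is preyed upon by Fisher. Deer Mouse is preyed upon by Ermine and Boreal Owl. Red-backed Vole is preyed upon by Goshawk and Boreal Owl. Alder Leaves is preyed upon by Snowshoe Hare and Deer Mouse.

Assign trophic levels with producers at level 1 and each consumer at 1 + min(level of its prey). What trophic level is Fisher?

Trophic level 4

Pine Seeds is a producer → level 1.
Red Squirrel eats Pine Seeds → level 2.
Boreal Owl eats Red Squirrel → level 3.
Fisher eats Boreal Owl → level 4.
No prey of Fisher is below level 3, so 4 is the minimum.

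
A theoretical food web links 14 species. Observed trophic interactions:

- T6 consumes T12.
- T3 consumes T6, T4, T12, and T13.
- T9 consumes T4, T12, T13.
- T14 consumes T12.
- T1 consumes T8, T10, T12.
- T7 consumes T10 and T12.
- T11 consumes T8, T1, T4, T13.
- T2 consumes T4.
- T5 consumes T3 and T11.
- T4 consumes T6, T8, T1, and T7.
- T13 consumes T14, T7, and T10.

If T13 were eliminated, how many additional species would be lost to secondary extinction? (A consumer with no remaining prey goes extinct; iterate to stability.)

0

Remove T13.
Every predator of it retains at least one other prey: T9 still has T12, T4; T11 still has T8, T1, T4; T3 still has T12, T6, T4.
No consumer loses all prey, so no secondary extinctions occur.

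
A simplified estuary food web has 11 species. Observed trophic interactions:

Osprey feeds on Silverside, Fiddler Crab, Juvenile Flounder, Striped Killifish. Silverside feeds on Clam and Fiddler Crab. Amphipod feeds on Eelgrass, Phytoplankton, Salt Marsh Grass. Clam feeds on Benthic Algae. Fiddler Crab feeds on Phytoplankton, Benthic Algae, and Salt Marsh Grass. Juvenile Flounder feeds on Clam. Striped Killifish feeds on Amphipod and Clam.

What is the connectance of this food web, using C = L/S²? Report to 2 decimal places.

The web has S = 11 species and L = 16 feeding links.
C = L / S² = 16 / 121 = 0.1322 ≈ 0.13.

C = 0.13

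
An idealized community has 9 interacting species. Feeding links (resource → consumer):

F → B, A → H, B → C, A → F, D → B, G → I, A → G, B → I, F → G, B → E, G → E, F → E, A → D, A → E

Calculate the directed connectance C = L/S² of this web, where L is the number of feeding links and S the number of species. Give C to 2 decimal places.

The web has S = 9 species and L = 14 feeding links.
C = L / S² = 14 / 81 = 0.1728 ≈ 0.17.

C = 0.17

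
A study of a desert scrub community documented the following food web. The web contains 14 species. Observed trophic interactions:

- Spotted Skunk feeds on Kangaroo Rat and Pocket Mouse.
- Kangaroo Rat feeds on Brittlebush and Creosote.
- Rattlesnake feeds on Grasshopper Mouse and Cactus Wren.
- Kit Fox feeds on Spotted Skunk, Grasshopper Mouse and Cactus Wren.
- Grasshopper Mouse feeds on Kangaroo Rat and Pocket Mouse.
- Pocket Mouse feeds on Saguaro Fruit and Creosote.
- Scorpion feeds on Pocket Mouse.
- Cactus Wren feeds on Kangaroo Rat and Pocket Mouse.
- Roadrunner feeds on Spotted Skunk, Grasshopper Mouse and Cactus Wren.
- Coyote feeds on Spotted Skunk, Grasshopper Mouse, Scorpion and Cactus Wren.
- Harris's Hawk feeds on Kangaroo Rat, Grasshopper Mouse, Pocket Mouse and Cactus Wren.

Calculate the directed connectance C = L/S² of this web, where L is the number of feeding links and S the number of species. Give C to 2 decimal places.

C = 0.14

The web has S = 14 species and L = 27 feeding links.
C = L / S² = 27 / 196 = 0.1378 ≈ 0.14.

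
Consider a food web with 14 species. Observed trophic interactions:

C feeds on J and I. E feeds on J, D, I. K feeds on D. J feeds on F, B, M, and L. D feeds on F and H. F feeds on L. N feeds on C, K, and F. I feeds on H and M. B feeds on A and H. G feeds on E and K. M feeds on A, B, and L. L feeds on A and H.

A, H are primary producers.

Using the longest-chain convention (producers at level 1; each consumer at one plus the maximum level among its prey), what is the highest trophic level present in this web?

6

Producers (level 1): A, H.
A → L → F → D → K → G gives G level 6.
No species has a prey at level 6, so no species reaches level 7.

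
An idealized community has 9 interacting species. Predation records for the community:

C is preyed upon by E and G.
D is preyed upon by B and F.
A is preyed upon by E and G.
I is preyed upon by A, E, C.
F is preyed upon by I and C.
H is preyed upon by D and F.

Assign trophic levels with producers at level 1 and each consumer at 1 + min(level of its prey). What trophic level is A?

Trophic level 4

H is a producer → level 1.
F eats H → level 2.
I eats F → level 3.
A eats I → level 4.
No prey of A is below level 3, so 4 is the minimum.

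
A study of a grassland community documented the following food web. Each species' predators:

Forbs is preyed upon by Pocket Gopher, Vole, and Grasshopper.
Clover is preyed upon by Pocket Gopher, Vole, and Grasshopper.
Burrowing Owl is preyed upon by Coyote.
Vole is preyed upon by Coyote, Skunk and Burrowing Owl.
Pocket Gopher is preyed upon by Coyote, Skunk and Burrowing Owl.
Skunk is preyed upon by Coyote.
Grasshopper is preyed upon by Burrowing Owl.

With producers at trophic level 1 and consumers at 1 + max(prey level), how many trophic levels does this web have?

Producers (level 1): Forbs, Clover.
Forbs → Grasshopper → Burrowing Owl → Coyote gives Coyote level 4.
No species has a prey at level 4, so no species reaches level 5.

4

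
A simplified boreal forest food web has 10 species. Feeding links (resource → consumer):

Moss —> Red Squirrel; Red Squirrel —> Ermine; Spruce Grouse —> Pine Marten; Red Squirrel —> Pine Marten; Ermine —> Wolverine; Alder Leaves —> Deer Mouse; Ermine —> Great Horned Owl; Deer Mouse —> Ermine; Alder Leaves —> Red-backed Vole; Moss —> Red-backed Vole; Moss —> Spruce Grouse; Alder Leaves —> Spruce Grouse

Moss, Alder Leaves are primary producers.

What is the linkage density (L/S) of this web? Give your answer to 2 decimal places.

L/S = 1.20

There are L = 12 links among S = 10 species.
L/S = 12/10 = 1.2000 ≈ 1.20.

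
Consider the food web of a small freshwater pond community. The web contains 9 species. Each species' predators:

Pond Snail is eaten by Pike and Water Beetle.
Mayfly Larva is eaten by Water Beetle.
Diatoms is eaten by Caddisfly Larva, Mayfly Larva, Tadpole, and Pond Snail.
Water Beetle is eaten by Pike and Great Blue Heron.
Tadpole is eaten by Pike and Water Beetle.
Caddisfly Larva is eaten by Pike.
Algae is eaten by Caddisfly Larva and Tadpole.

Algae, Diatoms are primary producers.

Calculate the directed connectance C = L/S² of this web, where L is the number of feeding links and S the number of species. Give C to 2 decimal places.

The web has S = 9 species and L = 14 feeding links.
C = L / S² = 14 / 81 = 0.1728 ≈ 0.17.

C = 0.17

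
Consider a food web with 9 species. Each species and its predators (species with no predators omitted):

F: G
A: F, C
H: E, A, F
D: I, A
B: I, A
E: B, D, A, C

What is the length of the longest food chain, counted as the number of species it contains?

One longest chain: H → E → B → A → F → G.
It has 6 species and 5 links.

6 species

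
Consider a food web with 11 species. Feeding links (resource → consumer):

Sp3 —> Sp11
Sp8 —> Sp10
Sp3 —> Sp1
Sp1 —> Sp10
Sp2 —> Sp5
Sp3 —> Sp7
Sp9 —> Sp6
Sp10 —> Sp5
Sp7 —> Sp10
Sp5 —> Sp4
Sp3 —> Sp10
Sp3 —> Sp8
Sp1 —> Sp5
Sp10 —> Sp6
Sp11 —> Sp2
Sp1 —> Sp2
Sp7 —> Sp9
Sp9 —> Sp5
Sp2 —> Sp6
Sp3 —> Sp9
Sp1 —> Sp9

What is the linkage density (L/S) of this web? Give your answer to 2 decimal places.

L/S = 1.91

There are L = 21 links among S = 11 species.
L/S = 21/11 = 1.9091 ≈ 1.91.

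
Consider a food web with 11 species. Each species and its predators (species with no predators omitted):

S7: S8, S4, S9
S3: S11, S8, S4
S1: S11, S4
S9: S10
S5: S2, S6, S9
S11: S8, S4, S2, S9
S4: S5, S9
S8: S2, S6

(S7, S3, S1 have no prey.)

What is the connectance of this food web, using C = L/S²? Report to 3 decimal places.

C = 0.165

The web has S = 11 species and L = 20 feeding links.
C = L / S² = 20 / 121 = 0.1653 ≈ 0.165.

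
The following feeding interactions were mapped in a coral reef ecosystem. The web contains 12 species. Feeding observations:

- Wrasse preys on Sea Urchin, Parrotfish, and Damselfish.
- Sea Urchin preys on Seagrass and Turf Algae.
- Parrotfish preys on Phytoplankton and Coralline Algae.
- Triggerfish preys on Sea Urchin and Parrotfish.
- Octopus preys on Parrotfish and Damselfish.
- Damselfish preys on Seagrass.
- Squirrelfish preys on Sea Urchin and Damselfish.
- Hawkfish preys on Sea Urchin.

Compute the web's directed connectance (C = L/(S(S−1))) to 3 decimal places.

C = 0.114

The web has S = 12 species and L = 15 feeding links.
C = L / (S(S−1)) = 15 / 132 = 0.1136 ≈ 0.114.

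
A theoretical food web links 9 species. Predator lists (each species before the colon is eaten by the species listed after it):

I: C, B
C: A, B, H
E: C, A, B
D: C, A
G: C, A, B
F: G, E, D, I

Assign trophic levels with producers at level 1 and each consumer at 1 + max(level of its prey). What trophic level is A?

Trophic level 4

F is a producer → level 1.
G eats F → level 2.
C eats G (level 2); other prey at levels: E 2, D 2, I 2 → level 3.
A eats C (level 3); other prey at levels: G 2, E 2, D 2 → level 4.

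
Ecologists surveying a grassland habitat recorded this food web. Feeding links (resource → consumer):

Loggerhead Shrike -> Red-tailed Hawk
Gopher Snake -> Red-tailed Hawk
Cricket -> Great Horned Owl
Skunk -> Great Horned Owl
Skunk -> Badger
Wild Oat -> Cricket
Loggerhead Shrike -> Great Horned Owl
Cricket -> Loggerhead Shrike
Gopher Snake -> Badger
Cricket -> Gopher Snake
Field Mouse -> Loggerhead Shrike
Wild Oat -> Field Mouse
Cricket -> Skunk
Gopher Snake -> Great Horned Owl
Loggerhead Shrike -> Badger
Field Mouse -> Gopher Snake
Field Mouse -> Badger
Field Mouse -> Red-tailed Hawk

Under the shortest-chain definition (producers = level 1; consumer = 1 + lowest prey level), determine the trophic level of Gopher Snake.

Trophic level 3

Wild Oat is a producer → level 1.
Cricket eats Wild Oat → level 2.
Gopher Snake eats Cricket → level 3.
No prey of Gopher Snake is below level 2, so 3 is the minimum.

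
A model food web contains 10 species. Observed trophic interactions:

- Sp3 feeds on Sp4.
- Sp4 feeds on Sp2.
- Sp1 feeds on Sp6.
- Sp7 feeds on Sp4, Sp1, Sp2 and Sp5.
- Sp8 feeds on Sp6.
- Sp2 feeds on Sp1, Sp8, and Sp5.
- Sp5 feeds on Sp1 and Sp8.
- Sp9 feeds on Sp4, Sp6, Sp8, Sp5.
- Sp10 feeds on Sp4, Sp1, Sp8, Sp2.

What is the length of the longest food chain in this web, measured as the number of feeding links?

5 links

One longest chain: Sp6 → Sp8 → Sp5 → Sp2 → Sp4 → Sp9.
It has 6 species and 5 links.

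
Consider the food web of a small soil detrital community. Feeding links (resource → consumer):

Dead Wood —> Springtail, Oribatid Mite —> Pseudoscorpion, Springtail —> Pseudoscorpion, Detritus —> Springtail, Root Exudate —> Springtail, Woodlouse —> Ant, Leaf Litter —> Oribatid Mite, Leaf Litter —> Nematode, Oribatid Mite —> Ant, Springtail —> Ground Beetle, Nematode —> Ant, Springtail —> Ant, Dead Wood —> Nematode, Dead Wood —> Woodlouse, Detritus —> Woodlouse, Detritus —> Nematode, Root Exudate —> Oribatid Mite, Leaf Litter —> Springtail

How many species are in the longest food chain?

3 species

One longest chain: Root Exudate → Springtail → Pseudoscorpion.
It has 3 species and 2 links.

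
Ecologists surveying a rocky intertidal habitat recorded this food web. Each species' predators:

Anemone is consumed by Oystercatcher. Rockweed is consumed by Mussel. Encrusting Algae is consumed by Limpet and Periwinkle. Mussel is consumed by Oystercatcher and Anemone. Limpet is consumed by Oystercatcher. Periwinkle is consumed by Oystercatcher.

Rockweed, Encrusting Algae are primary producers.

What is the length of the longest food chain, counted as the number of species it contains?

One longest chain: Rockweed → Mussel → Anemone → Oystercatcher.
It has 4 species and 3 links.

4 species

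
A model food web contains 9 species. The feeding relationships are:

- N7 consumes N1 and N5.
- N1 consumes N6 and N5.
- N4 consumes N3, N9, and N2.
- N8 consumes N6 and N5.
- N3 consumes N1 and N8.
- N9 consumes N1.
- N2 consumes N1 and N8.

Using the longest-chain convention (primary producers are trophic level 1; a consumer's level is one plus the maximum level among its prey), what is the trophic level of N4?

Trophic level 4

N6 is a producer → level 1.
N1 eats N6 (level 1); other prey at levels: N5 1 → level 2.
N3 eats N1 (level 2); other prey at levels: N8 2 → level 3.
N4 eats N3 (level 3); other prey at levels: N2 3, N9 3 → level 4.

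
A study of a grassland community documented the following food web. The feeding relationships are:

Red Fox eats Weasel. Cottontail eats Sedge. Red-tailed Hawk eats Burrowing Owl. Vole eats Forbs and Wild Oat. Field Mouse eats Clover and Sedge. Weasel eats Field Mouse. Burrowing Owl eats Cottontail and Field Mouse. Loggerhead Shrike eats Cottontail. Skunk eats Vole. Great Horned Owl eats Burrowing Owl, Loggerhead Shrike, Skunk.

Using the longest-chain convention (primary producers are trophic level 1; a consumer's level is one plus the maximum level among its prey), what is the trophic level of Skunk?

Trophic level 3

Wild Oat is a producer → level 1.
Vole eats Wild Oat (level 1); other prey at levels: Forbs 1 → level 2.
Skunk eats Vole → level 3.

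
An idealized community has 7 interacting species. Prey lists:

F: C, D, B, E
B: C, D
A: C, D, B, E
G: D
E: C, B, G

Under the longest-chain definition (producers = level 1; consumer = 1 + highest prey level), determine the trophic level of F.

Trophic level 4

C is a producer → level 1.
B eats C (level 1); other prey at levels: D 1 → level 2.
E eats B (level 2); other prey at levels: C 1, G 2 → level 3.
F eats E (level 3); other prey at levels: C 1, D 1, B 2 → level 4.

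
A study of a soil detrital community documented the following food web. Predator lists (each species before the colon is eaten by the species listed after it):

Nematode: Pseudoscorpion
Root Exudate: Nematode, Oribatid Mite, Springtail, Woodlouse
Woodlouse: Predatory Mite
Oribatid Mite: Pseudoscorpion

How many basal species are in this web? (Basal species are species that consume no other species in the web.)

1

Basal species (no prey listed): Root Exudate.
Count: 1.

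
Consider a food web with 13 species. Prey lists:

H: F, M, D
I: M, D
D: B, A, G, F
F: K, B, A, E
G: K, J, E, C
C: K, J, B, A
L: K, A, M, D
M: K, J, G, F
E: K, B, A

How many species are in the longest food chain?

One longest chain: K → E → G → M → L.
It has 5 species and 4 links.

5 species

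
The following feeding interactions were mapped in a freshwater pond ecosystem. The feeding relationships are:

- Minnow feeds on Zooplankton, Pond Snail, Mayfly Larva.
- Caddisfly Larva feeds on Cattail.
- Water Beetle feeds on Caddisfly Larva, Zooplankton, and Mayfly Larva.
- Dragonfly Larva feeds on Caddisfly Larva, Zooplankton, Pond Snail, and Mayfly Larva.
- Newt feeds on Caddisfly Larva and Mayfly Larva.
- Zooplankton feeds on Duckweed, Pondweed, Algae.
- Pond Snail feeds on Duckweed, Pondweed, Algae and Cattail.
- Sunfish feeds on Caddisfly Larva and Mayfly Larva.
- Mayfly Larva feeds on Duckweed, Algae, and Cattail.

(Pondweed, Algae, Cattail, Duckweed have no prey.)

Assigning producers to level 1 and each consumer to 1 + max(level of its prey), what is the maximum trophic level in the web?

Producers (level 1): Pondweed, Algae, Cattail, Duckweed.
Algae → Mayfly Larva → Newt gives Newt level 3.
No species has a prey at level 3, so no species reaches level 4.

3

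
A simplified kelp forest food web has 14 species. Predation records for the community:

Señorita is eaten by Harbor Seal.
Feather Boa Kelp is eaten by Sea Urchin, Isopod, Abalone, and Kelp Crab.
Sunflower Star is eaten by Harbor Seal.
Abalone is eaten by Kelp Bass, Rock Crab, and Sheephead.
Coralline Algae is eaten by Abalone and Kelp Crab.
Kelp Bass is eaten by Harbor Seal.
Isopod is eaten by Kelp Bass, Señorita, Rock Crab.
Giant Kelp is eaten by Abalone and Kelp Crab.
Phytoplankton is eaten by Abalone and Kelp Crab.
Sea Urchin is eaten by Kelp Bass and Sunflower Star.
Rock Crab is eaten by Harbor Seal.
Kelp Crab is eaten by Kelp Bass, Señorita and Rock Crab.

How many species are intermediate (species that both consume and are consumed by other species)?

Intermediate species (has both prey and predators): Abalone, Sea Urchin, Kelp Crab, Isopod, Kelp Bass, Rock Crab, Señorita, Sunflower Star.
Count: 8.

8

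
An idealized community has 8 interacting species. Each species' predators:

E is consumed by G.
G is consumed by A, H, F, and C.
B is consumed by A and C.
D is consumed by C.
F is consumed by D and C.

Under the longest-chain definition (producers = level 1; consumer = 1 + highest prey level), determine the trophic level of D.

Trophic level 4

E is a producer → level 1.
G eats E → level 2.
F eats G → level 3.
D eats F → level 4.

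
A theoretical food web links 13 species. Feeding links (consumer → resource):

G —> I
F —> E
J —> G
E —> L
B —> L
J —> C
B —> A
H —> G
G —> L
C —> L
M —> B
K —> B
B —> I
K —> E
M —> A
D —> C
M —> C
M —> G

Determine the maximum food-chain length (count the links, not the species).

One longest chain: L → C → D.
It has 3 species and 2 links.

2 links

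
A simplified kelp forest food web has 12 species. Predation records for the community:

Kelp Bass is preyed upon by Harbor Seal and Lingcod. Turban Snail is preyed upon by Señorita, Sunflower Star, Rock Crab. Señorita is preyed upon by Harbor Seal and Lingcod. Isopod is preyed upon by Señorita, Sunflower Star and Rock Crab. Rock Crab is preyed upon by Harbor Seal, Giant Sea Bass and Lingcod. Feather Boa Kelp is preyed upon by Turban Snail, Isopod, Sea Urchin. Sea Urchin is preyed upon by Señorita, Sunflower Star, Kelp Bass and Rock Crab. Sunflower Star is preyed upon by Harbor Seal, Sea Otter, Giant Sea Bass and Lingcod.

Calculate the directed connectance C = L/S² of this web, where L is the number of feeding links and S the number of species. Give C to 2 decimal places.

The web has S = 12 species and L = 24 feeding links.
C = L / S² = 24 / 144 = 0.1667 ≈ 0.17.

C = 0.17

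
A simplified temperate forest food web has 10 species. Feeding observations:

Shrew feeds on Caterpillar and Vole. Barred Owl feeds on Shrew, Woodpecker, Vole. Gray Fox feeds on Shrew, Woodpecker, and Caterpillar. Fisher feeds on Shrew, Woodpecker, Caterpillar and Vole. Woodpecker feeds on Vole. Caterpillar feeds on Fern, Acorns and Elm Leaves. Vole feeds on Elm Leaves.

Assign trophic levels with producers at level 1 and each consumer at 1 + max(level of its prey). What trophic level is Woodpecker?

Trophic level 3

Elm Leaves is a producer → level 1.
Vole eats Elm Leaves → level 2.
Woodpecker eats Vole → level 3.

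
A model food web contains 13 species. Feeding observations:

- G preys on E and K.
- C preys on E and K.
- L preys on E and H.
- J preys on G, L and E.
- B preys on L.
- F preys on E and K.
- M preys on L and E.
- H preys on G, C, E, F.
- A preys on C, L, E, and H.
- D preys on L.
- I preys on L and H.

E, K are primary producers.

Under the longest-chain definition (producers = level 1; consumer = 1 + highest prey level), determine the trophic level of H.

Trophic level 3

E is a producer → level 1.
G eats E (level 1); other prey at levels: K 1 → level 2.
H eats G (level 2); other prey at levels: E 1, C 2, F 2 → level 3.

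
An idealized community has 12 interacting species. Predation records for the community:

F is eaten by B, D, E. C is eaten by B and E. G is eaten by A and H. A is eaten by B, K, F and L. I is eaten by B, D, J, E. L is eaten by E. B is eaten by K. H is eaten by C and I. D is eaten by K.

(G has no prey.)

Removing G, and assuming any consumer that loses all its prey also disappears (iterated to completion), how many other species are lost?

Remove G.
Round 1: A (all prey gone), H (all prey gone) → extinct.
Round 2: F (all prey gone), I (all prey gone), L (all prey gone), C (all prey gone) → extinct.
Round 3: E (all prey gone), D (all prey gone), J (all prey gone), B (all prey gone) → extinct.
Round 4: K (all prey gone) → extinct.
No further losses. Total secondary extinctions: 11.

11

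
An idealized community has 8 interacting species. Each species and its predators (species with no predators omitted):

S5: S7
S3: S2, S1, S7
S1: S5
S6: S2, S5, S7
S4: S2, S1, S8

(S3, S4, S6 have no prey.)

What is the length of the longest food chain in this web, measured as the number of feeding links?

One longest chain: S3 → S1 → S5 → S7.
It has 4 species and 3 links.

3 links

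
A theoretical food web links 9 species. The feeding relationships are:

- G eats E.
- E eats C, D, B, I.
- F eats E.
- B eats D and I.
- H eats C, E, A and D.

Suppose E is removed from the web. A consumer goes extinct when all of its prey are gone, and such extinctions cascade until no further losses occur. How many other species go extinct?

2

Remove E.
Round 1: G (all prey gone), F (all prey gone) → extinct.
No further losses. Total secondary extinctions: 2.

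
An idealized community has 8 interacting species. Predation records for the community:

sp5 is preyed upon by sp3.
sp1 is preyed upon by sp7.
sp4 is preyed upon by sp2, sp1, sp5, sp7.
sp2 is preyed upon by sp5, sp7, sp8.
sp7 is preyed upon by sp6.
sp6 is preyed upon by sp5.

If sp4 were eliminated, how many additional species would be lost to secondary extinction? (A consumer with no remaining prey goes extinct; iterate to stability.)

Remove sp4.
Round 1: sp2 (all prey gone), sp1 (all prey gone) → extinct.
Round 2: sp8 (all prey gone), sp7 (all prey gone) → extinct.
Round 3: sp6 (all prey gone) → extinct.
Round 4: sp5 (all prey gone) → extinct.
Round 5: sp3 (all prey gone) → extinct.
No further losses. Total secondary extinctions: 7.

7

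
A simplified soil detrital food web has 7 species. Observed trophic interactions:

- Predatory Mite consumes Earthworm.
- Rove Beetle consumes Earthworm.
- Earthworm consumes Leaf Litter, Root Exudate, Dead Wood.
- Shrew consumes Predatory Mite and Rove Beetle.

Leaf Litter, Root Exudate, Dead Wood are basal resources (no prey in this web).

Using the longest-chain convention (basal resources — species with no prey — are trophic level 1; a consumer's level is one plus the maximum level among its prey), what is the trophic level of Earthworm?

Leaf Litter has no prey (basal) → level 1.
Earthworm eats Leaf Litter (level 1); other prey at levels: Root Exudate 1, Dead Wood 1 → level 2.

Trophic level 2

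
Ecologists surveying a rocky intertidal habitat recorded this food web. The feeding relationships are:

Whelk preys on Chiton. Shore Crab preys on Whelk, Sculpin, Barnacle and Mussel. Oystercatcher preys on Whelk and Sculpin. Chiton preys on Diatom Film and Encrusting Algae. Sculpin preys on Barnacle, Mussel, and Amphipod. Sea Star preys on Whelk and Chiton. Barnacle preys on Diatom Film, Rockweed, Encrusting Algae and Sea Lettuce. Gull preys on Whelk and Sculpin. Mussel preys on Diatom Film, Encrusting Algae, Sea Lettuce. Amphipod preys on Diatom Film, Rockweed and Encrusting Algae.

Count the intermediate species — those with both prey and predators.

Intermediate species (has both prey and predators): Mussel, Barnacle, Chiton, Amphipod, Sculpin, Whelk.
Count: 6.

6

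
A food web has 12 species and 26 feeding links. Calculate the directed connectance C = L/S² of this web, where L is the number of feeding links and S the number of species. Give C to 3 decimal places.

The web has S = 12 species and L = 26 feeding links.
C = L / S² = 26 / 144 = 0.1806 ≈ 0.181.

C = 0.181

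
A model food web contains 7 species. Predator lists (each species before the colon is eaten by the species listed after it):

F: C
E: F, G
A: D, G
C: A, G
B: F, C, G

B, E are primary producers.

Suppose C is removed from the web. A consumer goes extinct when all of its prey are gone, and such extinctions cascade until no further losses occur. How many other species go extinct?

Remove C.
Round 1: A (all prey gone) → extinct.
Round 2: D (all prey gone) → extinct.
No further losses. Total secondary extinctions: 2.

2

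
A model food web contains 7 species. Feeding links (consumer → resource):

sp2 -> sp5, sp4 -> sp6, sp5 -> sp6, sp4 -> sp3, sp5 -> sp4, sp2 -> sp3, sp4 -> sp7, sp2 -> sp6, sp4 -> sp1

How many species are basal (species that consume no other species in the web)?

Basal species (no prey listed): sp1, sp3, sp7, sp6.
Count: 4.

4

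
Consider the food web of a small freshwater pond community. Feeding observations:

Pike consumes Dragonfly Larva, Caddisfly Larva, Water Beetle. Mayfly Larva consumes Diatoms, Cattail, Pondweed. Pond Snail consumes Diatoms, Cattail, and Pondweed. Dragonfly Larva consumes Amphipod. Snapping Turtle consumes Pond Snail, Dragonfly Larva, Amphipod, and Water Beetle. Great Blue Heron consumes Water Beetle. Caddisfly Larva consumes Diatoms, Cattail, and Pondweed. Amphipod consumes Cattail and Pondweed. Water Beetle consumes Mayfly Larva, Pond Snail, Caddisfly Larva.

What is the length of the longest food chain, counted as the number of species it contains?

One longest chain: Cattail → Caddisfly Larva → Water Beetle → Great Blue Heron.
It has 4 species and 3 links.

4 species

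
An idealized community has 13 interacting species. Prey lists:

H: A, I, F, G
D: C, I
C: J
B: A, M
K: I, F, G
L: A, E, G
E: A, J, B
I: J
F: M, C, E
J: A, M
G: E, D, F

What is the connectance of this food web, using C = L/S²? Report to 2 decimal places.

The web has S = 13 species and L = 27 feeding links.
C = L / S² = 27 / 169 = 0.1598 ≈ 0.16.

C = 0.16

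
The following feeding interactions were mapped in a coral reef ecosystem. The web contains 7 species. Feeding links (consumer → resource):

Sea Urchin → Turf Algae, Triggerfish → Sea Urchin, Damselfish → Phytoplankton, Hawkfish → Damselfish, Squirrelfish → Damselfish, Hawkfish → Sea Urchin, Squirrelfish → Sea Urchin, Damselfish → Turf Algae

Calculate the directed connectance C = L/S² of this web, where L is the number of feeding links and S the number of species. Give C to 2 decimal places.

C = 0.16

The web has S = 7 species and L = 8 feeding links.
C = L / S² = 8 / 49 = 0.1633 ≈ 0.16.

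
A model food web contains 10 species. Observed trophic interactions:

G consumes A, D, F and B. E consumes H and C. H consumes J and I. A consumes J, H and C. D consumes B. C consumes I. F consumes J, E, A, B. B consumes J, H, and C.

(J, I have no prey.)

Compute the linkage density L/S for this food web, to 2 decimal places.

There are L = 20 links among S = 10 species.
L/S = 20/10 = 2.0000 ≈ 2.00.

L/S = 2.00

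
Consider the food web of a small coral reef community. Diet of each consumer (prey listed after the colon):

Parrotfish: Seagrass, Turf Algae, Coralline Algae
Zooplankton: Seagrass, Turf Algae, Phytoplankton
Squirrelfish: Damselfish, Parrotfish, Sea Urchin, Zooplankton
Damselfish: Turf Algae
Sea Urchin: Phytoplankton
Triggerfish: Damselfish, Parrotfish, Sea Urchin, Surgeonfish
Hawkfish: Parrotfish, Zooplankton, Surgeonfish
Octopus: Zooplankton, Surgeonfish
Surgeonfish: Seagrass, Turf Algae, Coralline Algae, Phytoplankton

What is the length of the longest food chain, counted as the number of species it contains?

One longest chain: Seagrass → Surgeonfish → Triggerfish.
It has 3 species and 2 links.

3 species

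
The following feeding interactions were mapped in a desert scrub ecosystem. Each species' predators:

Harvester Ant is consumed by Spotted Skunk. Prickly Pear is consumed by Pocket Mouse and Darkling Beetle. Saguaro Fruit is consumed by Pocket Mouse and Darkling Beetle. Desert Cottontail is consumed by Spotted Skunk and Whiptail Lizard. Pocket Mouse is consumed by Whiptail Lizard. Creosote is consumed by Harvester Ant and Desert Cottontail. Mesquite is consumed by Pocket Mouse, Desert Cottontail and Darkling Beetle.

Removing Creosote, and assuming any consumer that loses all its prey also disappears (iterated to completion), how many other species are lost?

Remove Creosote.
Round 1: Harvester Ant (all prey gone) → extinct.
No further losses. Total secondary extinctions: 1.

1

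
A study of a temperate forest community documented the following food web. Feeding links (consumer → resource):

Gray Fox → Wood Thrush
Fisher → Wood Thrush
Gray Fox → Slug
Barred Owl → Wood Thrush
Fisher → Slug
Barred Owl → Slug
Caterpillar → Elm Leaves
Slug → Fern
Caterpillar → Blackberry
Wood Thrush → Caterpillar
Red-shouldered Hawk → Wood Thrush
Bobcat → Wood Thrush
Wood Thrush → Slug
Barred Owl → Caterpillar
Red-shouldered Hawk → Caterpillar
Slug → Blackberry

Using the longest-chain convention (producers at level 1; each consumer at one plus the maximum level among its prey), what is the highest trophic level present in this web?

Producers (level 1): Fern, Blackberry, Elm Leaves.
Fern → Slug → Wood Thrush → Fisher gives Fisher level 4.
No species has a prey at level 4, so no species reaches level 5.

4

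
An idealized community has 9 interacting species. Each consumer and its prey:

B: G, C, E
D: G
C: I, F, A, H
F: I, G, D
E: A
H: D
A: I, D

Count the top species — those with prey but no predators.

1

Top species (has prey, but nothing eats it): B.
Count: 1.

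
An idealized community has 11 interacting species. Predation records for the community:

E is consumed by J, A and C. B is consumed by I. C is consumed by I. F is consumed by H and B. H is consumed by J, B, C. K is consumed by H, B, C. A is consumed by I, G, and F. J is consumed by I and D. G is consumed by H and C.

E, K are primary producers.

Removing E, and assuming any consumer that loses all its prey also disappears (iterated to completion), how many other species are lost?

Remove E.
Round 1: A (all prey gone) → extinct.
Round 2: F (all prey gone), G (all prey gone) → extinct.
No further losses. Total secondary extinctions: 3.

3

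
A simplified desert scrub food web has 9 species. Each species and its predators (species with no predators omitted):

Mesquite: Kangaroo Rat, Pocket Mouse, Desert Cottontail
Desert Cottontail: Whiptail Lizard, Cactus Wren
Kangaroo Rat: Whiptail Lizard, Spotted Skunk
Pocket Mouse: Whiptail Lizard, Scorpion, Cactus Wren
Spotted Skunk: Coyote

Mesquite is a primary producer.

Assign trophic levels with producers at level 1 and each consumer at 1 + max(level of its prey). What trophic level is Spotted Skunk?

Trophic level 3

Mesquite is a producer → level 1.
Kangaroo Rat eats Mesquite → level 2.
Spotted Skunk eats Kangaroo Rat → level 3.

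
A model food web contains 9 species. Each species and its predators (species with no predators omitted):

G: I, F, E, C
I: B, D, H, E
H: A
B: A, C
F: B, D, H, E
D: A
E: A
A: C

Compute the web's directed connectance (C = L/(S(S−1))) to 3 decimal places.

C = 0.250

The web has S = 9 species and L = 18 feeding links.
C = L / (S(S−1)) = 18 / 72 = 0.2500 ≈ 0.250.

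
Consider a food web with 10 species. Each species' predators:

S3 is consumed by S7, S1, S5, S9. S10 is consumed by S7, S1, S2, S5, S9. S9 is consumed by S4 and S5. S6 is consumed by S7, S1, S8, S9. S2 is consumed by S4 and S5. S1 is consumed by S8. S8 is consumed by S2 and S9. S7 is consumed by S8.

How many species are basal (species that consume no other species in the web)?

3

Basal species (no prey listed): S10, S3, S6.
Count: 3.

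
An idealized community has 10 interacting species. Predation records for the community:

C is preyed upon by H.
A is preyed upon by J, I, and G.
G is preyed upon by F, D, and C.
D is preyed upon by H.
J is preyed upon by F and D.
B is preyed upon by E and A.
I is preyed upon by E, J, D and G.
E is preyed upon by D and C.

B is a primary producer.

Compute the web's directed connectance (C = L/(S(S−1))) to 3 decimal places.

The web has S = 10 species and L = 18 feeding links.
C = L / (S(S−1)) = 18 / 90 = 0.2000 ≈ 0.200.

C = 0.200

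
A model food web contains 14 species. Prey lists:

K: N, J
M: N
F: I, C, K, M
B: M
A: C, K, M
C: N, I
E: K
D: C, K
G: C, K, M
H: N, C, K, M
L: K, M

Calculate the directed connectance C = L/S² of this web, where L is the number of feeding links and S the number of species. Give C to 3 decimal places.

The web has S = 14 species and L = 25 feeding links.
C = L / S² = 25 / 196 = 0.1276 ≈ 0.128.

C = 0.128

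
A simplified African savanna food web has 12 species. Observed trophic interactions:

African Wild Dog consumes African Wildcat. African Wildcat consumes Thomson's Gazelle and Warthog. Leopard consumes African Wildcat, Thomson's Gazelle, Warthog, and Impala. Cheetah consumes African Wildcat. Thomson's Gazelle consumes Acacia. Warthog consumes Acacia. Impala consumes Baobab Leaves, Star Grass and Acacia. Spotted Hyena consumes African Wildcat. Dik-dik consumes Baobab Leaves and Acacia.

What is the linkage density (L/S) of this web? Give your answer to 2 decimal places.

There are L = 16 links among S = 12 species.
L/S = 16/12 = 1.3333 ≈ 1.33.

L/S = 1.33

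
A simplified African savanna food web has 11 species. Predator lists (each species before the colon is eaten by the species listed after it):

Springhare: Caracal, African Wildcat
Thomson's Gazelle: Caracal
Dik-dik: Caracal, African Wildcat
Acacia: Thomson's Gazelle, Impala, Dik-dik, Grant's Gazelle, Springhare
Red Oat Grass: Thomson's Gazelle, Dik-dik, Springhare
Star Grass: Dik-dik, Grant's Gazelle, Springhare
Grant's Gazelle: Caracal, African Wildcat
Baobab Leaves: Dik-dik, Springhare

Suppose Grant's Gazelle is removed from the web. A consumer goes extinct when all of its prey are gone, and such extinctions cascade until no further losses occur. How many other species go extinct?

0

Remove Grant's Gazelle.
Every predator of it retains at least one other prey: Caracal still has Thomson's Gazelle, Dik-dik, Springhare; African Wildcat still has Dik-dik, Springhare.
No consumer loses all prey, so no secondary extinctions occur.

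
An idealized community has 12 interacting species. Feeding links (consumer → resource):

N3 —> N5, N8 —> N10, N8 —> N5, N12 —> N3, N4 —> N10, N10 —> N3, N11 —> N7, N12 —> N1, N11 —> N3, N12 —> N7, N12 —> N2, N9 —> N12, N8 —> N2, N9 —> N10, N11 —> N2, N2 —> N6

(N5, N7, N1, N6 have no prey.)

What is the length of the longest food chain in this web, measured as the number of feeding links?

One longest chain: N5 → N3 → N12 → N9.
It has 4 species and 3 links.

3 links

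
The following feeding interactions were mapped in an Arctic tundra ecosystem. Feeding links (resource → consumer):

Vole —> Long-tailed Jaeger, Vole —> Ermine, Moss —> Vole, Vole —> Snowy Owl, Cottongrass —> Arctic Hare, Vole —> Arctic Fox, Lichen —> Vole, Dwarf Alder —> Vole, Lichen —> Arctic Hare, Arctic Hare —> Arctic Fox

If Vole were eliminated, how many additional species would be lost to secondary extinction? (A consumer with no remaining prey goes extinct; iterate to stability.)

3

Remove Vole.
Round 1: Long-tailed Jaeger (all prey gone), Snowy Owl (all prey gone), Ermine (all prey gone) → extinct.
No further losses. Total secondary extinctions: 3.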